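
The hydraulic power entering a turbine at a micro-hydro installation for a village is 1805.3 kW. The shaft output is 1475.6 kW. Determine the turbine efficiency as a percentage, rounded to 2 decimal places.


Turbine efficiency = (output power / input power) * 100
eta = (1475.6 / 1805.3) * 100
eta = 81.74%

81.74


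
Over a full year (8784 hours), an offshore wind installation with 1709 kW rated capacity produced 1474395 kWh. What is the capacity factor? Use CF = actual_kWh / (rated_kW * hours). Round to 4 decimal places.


Capacity factor = actual output / maximum possible output
Maximum possible = rated * hours = 1709 * 8784 = 15011856 kWh
CF = 1474395 / 15011856
CF = 0.0982

0.0982


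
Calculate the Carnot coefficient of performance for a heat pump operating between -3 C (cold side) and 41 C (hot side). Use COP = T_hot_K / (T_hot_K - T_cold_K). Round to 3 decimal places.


Convert to Kelvin:
  T_hot = 41 + 273.15 = 314.15 K
  T_cold = -3 + 273.15 = 270.15 K
Apply Carnot COP formula:
  COP = T_hot_K / (T_hot_K - T_cold_K) = 314.15 / 44.0
  COP = 7.140

7.140


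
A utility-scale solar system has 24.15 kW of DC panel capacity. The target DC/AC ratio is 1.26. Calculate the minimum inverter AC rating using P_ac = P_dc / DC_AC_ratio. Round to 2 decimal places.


The inverter AC capacity is determined by the DC/AC ratio.
Given: P_dc = 24.15 kW, DC/AC ratio = 1.26
P_ac = P_dc / ratio = 24.15 / 1.26
P_ac = 19.17 kW

19.17


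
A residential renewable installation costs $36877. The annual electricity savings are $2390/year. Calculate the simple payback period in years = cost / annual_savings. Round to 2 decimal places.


Simple payback period = initial cost / annual savings
Payback = 36877 / 2390
Payback = 15.43 years

15.43


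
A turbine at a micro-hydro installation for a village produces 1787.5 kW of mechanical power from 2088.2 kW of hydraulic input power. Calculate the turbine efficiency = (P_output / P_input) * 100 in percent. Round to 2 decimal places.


Turbine efficiency = (output power / input power) * 100
eta = (1787.5 / 2088.2) * 100
eta = 85.60%

85.60


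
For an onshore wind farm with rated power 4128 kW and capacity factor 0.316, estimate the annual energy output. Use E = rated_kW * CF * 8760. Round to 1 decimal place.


Annual energy = rated_kW * capacity_factor * hours_per_year
Given: P_rated = 4128 kW, CF = 0.316, hours = 8760
E = 4128 * 0.316 * 8760
E = 11426964.5 kWh

11426964.5


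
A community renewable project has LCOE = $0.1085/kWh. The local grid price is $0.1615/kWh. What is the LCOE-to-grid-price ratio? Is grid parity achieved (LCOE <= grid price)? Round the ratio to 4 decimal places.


Compare LCOE to grid price:
  LCOE = $0.1085/kWh, Grid price = $0.1615/kWh
  Ratio = LCOE / grid_price = 0.1085 / 0.1615 = 0.6718
  Grid parity achieved (ratio <= 1)? yes

0.6718


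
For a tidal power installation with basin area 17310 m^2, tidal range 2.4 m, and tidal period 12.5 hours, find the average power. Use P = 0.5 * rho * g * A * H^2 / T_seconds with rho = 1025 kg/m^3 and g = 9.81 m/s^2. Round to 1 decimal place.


Convert period to seconds: T = 12.5 * 3600 = 45000.0 s
H^2 = 2.4^2 = 5.76
P = 0.5 * rho * g * A * H^2 / T
P = 0.5 * 1025 * 9.81 * 17310 * 5.76 / 45000.0
P = 11139.6 W

11139.6


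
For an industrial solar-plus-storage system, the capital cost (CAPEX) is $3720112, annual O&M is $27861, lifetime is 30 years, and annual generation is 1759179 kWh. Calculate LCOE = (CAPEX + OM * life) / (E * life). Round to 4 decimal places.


Total cost = CAPEX + OM * lifetime = 3720112 + 27861 * 30 = 3720112 + 835830 = 4555942
Total generation = annual * lifetime = 1759179 * 30 = 52775370 kWh
LCOE = 4555942 / 52775370
LCOE = 0.0863 $/kWh

0.0863


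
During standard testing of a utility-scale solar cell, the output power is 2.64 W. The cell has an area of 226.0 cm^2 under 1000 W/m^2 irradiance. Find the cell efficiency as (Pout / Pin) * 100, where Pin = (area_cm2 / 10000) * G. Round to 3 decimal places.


First compute the input power:
  Pin = area_cm2 / 10000 * G = 226.0 / 10000 * 1000 = 22.6 W
Then compute efficiency:
  Efficiency = (Pout / Pin) * 100 = (2.64 / 22.6) * 100
  Efficiency = 11.681%

11.681


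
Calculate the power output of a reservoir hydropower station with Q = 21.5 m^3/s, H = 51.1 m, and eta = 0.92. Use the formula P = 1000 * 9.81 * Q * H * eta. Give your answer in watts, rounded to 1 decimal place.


Apply the hydropower formula P = rho * g * Q * H * eta
rho * g = 1000 * 9.81 = 9810.0
P = 9810.0 * 21.5 * 51.1 * 0.92
P = 9915536.0 W

9915536.0


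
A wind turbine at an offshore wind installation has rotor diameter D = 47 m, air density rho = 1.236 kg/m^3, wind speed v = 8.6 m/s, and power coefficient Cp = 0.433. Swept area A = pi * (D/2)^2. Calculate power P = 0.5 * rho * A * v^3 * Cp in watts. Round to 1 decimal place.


Step 1 -- Compute swept area:
  A = pi * (D/2)^2 = pi * (47/2)^2 = 1734.94 m^2
Step 2 -- Apply wind power equation:
  P = 0.5 * rho * A * v^3 * Cp
  v^3 = 8.6^3 = 636.056
  P = 0.5 * 1.236 * 1734.94 * 636.056 * 0.433
  P = 295295.8 W

295295.8


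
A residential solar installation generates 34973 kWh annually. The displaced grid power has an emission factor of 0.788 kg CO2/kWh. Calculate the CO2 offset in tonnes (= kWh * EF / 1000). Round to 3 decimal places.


CO2 offset in kg = generation * emission_factor
CO2 offset = 34973 * 0.788 = 27558.72 kg
Convert to tonnes:
  CO2 offset = 27558.72 / 1000 = 27.559 tonnes

27.559


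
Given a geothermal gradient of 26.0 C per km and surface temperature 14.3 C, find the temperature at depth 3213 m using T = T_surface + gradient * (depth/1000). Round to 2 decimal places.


Convert depth to km: 3213 / 1000 = 3.213 km
Temperature increase = gradient * depth_km = 26.0 * 3.213 = 83.54 C
Temperature at depth = T_surface + delta_T = 14.3 + 83.54
T = 97.84 C

97.84


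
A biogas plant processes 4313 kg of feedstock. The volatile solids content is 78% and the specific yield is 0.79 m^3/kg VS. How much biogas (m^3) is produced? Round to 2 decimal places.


Compute volatile solids:
  VS = mass * VS_fraction = 4313 * 0.78 = 3364.14 kg
Calculate biogas volume:
  Biogas = VS * specific_yield = 3364.14 * 0.79
  Biogas = 2657.67 m^3

2657.67


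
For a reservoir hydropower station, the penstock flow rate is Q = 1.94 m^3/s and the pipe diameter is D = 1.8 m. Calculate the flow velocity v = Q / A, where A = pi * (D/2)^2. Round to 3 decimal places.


Compute pipe cross-sectional area:
  A = pi * (D/2)^2 = pi * (1.8/2)^2 = 2.5447 m^2
Calculate velocity:
  v = Q / A = 1.94 / 2.5447
  v = 0.762 m/s

0.762


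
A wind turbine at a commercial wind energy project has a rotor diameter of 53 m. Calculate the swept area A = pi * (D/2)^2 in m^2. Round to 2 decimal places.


Compute the rotor radius:
  r = D / 2 = 53 / 2 = 26.5 m
Calculate swept area:
  A = pi * r^2 = pi * 26.5^2
  A = 2206.18 m^2

2206.18


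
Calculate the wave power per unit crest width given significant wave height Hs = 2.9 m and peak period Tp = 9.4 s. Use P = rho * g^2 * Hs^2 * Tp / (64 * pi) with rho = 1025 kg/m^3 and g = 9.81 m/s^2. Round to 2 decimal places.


Apply wave power formula:
  g^2 = 9.81^2 = 96.2361
  Hs^2 = 2.9^2 = 8.41
  Numerator = rho * g^2 * Hs^2 * Tp = 1025 * 96.2361 * 8.41 * 9.4 = 7798044.87
  Denominator = 64 * pi = 201.0619
  P = 7798044.87 / 201.0619 = 38784.29 W/m

38784.29


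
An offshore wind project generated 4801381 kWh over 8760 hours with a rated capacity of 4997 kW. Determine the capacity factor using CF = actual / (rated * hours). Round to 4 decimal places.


Capacity factor = actual output / maximum possible output
Maximum possible = rated * hours = 4997 * 8760 = 43773720 kWh
CF = 4801381 / 43773720
CF = 0.1097

0.1097


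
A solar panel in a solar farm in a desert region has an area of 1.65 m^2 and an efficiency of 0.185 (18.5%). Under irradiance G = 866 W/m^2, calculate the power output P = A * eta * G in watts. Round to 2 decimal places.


Use the solar power formula P = A * eta * G.
Given: A = 1.65 m^2, eta = 0.185, G = 866 W/m^2
P = 1.65 * 0.185 * 866
P = 264.35 W

264.35


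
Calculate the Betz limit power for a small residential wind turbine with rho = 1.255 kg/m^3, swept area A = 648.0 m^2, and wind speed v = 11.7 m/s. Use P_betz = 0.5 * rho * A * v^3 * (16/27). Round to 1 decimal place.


The Betz coefficient Cp_max = 16/27 = 0.5926
v^3 = 11.7^3 = 1601.613
P_betz = 0.5 * rho * A * v^3 * Cp_max
P_betz = 0.5 * 1.255 * 648.0 * 1601.613 * 0.5926
P_betz = 385924.7 W

385924.7


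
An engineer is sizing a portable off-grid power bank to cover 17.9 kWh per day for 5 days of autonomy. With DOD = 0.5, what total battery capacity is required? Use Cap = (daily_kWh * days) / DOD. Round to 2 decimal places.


Total energy needed = daily * days = 17.9 * 5 = 89.5 kWh
Account for depth of discharge:
  Cap = total_energy / DOD = 89.5 / 0.5
  Cap = 179.00 kWh

179.00


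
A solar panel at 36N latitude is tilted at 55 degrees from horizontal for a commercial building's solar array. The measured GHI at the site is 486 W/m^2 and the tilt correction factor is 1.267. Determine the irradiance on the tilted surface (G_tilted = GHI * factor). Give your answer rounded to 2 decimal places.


Identify the given values:
  GHI = 486 W/m^2, tilt correction factor = 1.267
Apply the formula G_tilted = GHI * factor:
  G_tilted = 486 * 1.267
  G_tilted = 615.76 W/m^2

615.76


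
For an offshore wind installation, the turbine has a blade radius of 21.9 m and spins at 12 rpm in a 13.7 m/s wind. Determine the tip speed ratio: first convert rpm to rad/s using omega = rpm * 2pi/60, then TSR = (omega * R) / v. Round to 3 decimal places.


Convert rotational speed to rad/s:
  omega = 12 * 2 * pi / 60 = 1.2566 rad/s
Compute tip speed:
  v_tip = omega * R = 1.2566 * 21.9 = 27.52 m/s
Tip speed ratio:
  TSR = v_tip / v_wind = 27.52 / 13.7 = 2.009

2.009


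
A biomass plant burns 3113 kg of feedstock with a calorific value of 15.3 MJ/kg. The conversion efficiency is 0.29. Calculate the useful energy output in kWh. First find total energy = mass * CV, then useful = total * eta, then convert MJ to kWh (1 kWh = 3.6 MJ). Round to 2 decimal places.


Total energy = mass * CV = 3113 * 15.3 = 47628.9 MJ
Useful energy = total * eta = 47628.9 * 0.29 = 13812.38 MJ
Convert to kWh: 13812.38 / 3.6
Useful energy = 3836.77 kWh

3836.77


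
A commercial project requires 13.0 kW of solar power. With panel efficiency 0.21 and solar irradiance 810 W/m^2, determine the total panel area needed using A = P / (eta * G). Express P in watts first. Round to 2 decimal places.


Convert target power to watts: P = 13.0 * 1000 = 13000.0 W
Compute denominator: eta * G = 0.21 * 810 = 170.1
Required area A = P / (eta * G) = 13000.0 / 170.1
A = 76.43 m^2

76.43


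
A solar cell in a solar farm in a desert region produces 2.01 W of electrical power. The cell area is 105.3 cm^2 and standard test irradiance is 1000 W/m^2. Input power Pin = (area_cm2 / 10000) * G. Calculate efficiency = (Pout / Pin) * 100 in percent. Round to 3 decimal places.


First compute the input power:
  Pin = area_cm2 / 10000 * G = 105.3 / 10000 * 1000 = 10.53 W
Then compute efficiency:
  Efficiency = (Pout / Pin) * 100 = (2.01 / 10.53) * 100
  Efficiency = 19.088%

19.088


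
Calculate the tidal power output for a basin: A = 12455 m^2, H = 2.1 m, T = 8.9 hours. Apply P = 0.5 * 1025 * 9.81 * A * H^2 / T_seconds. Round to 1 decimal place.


Convert period to seconds: T = 8.9 * 3600 = 32040.0 s
H^2 = 2.1^2 = 4.41
P = 0.5 * rho * g * A * H^2 / T
P = 0.5 * 1025 * 9.81 * 12455 * 4.41 / 32040.0
P = 8618.9 W

8618.9


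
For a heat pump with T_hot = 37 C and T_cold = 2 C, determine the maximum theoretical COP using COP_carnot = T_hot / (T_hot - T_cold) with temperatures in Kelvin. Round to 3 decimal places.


Convert to Kelvin:
  T_hot = 37 + 273.15 = 310.15 K
  T_cold = 2 + 273.15 = 275.15 K
Apply Carnot COP formula:
  COP = T_hot_K / (T_hot_K - T_cold_K) = 310.15 / 35.0
  COP = 8.861

8.861


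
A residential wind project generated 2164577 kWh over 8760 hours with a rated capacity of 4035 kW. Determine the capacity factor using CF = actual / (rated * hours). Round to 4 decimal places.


Capacity factor = actual output / maximum possible output
Maximum possible = rated * hours = 4035 * 8760 = 35346600 kWh
CF = 2164577 / 35346600
CF = 0.0612

0.0612


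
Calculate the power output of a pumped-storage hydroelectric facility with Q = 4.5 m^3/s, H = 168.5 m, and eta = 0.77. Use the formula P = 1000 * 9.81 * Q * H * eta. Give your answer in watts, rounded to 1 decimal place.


Apply the hydropower formula P = rho * g * Q * H * eta
rho * g = 1000 * 9.81 = 9810.0
P = 9810.0 * 4.5 * 168.5 * 0.77
P = 5727593.0 W

5727593.0


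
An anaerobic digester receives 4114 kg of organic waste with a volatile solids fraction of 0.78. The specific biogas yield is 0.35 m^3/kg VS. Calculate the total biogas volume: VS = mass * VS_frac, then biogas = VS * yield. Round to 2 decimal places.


Compute volatile solids:
  VS = mass * VS_fraction = 4114 * 0.78 = 3208.92 kg
Calculate biogas volume:
  Biogas = VS * specific_yield = 3208.92 * 0.35
  Biogas = 1123.12 m^3

1123.12


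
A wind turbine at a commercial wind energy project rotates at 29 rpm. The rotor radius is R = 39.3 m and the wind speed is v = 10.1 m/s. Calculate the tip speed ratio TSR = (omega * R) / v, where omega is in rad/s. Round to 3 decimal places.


Convert rotational speed to rad/s:
  omega = 29 * 2 * pi / 60 = 3.0369 rad/s
Compute tip speed:
  v_tip = omega * R = 3.0369 * 39.3 = 119.349 m/s
Tip speed ratio:
  TSR = v_tip / v_wind = 119.349 / 10.1 = 11.817

11.817


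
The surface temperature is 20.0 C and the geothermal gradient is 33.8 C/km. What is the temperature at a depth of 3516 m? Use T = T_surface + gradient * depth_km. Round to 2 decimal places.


Convert depth to km: 3516 / 1000 = 3.516 km
Temperature increase = gradient * depth_km = 33.8 * 3.516 = 118.84 C
Temperature at depth = T_surface + delta_T = 20.0 + 118.84
T = 138.84 C

138.84


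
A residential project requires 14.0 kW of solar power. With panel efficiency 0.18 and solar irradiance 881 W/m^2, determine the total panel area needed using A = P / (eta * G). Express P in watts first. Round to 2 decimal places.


Convert target power to watts: P = 14.0 * 1000 = 14000.0 W
Compute denominator: eta * G = 0.18 * 881 = 158.58
Required area A = P / (eta * G) = 14000.0 / 158.58
A = 88.28 m^2

88.28


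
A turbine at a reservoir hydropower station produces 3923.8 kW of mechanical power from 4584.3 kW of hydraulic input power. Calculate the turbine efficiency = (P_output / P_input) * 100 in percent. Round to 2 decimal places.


Turbine efficiency = (output power / input power) * 100
eta = (3923.8 / 4584.3) * 100
eta = 85.59%

85.59


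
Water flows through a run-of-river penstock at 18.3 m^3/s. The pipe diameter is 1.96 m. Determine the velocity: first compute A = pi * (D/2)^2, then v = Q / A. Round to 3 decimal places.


Compute pipe cross-sectional area:
  A = pi * (D/2)^2 = pi * (1.96/2)^2 = 3.0172 m^2
Calculate velocity:
  v = Q / A = 18.3 / 3.0172
  v = 6.065 m/s

6.065


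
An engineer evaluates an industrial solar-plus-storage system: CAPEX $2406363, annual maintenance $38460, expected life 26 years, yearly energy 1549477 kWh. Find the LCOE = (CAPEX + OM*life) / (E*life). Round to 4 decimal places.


Total cost = CAPEX + OM * lifetime = 2406363 + 38460 * 26 = 2406363 + 999960 = 3406323
Total generation = annual * lifetime = 1549477 * 26 = 40286402 kWh
LCOE = 3406323 / 40286402
LCOE = 0.0846 $/kWh

0.0846


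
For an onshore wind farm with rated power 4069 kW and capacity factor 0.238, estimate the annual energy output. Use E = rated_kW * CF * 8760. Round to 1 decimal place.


Annual energy = rated_kW * capacity_factor * hours_per_year
Given: P_rated = 4069 kW, CF = 0.238, hours = 8760
E = 4069 * 0.238 * 8760
E = 8483376.7 kWh

8483376.7


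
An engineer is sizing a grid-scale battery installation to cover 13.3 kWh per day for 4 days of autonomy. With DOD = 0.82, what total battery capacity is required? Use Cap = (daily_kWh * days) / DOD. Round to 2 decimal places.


Total energy needed = daily * days = 13.3 * 4 = 53.2 kWh
Account for depth of discharge:
  Cap = total_energy / DOD = 53.2 / 0.82
  Cap = 64.88 kWh

64.88


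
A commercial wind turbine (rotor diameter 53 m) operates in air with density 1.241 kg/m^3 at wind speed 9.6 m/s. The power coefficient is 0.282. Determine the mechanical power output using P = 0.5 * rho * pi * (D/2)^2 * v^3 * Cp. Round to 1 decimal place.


Step 1 -- Compute swept area:
  A = pi * (D/2)^2 = pi * (53/2)^2 = 2206.18 m^2
Step 2 -- Apply wind power equation:
  P = 0.5 * rho * A * v^3 * Cp
  v^3 = 9.6^3 = 884.736
  P = 0.5 * 1.241 * 2206.18 * 884.736 * 0.282
  P = 341543.6 W

341543.6


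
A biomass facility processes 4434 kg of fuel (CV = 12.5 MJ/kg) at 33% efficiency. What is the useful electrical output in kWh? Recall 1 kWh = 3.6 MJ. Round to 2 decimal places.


Total energy = mass * CV = 4434 * 12.5 = 55425.0 MJ
Useful energy = total * eta = 55425.0 * 0.33 = 18290.25 MJ
Convert to kWh: 18290.25 / 3.6
Useful energy = 5080.63 kWh

5080.63


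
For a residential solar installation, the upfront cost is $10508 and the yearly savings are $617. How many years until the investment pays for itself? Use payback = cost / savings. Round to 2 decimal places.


Simple payback period = initial cost / annual savings
Payback = 10508 / 617
Payback = 17.03 years

17.03


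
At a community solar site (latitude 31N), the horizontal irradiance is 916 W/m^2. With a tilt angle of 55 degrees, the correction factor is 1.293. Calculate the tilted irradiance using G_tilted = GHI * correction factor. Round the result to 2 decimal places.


Identify the given values:
  GHI = 916 W/m^2, tilt correction factor = 1.293
Apply the formula G_tilted = GHI * factor:
  G_tilted = 916 * 1.293
  G_tilted = 1184.39 W/m^2

1184.39


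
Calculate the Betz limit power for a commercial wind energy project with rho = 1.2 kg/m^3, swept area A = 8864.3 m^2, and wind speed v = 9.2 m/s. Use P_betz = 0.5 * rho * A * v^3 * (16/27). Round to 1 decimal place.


The Betz coefficient Cp_max = 16/27 = 0.5926
v^3 = 9.2^3 = 778.688
P_betz = 0.5 * rho * A * v^3 * Cp_max
P_betz = 0.5 * 1.2 * 8864.3 * 778.688 * 0.5926
P_betz = 2454230.8 W

2454230.8


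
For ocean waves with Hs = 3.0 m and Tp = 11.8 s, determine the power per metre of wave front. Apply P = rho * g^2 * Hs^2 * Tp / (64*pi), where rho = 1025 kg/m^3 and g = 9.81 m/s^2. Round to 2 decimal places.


Apply wave power formula:
  g^2 = 9.81^2 = 96.2361
  Hs^2 = 3.0^2 = 9.0
  Numerator = rho * g^2 * Hs^2 * Tp = 1025 * 96.2361 * 9.0 * 11.8 = 10475780.67
  Denominator = 64 * pi = 201.0619
  P = 10475780.67 / 201.0619 = 52102.26 W/m

52102.26


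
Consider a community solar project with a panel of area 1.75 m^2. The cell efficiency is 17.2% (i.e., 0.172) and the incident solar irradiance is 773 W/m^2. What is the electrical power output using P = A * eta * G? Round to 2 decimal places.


Use the solar power formula P = A * eta * G.
Given: A = 1.75 m^2, eta = 0.172, G = 773 W/m^2
P = 1.75 * 0.172 * 773
P = 232.67 W

232.67


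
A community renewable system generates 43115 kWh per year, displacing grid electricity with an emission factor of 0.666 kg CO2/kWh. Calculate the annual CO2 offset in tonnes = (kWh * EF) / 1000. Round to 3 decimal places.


CO2 offset in kg = generation * emission_factor
CO2 offset = 43115 * 0.666 = 28714.59 kg
Convert to tonnes:
  CO2 offset = 28714.59 / 1000 = 28.715 tonnes

28.715


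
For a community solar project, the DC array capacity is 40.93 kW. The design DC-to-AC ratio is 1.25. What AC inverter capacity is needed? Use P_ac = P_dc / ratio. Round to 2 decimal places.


The inverter AC capacity is determined by the DC/AC ratio.
Given: P_dc = 40.93 kW, DC/AC ratio = 1.25
P_ac = P_dc / ratio = 40.93 / 1.25
P_ac = 32.74 kW

32.74


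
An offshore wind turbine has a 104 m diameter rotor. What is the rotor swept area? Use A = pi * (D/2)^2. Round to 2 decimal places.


Compute the rotor radius:
  r = D / 2 = 104 / 2 = 52.0 m
Calculate swept area:
  A = pi * r^2 = pi * 52.0^2
  A = 8494.87 m^2

8494.87


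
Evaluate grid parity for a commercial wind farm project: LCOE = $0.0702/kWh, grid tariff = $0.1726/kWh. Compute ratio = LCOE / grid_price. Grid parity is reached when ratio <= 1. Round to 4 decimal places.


Compare LCOE to grid price:
  LCOE = $0.0702/kWh, Grid price = $0.1726/kWh
  Ratio = LCOE / grid_price = 0.0702 / 0.1726 = 0.4067
  Grid parity achieved (ratio <= 1)? yes

0.4067


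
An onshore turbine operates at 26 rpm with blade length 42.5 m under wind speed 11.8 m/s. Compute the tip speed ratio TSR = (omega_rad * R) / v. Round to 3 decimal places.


Convert rotational speed to rad/s:
  omega = 26 * 2 * pi / 60 = 2.7227 rad/s
Compute tip speed:
  v_tip = omega * R = 2.7227 * 42.5 = 115.715 m/s
Tip speed ratio:
  TSR = v_tip / v_wind = 115.715 / 11.8 = 9.806

9.806


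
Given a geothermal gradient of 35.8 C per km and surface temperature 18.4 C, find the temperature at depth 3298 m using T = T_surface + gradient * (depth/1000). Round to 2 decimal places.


Convert depth to km: 3298 / 1000 = 3.298 km
Temperature increase = gradient * depth_km = 35.8 * 3.298 = 118.07 C
Temperature at depth = T_surface + delta_T = 18.4 + 118.07
T = 136.47 C

136.47


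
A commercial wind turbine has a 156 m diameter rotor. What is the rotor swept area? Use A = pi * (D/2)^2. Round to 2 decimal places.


Compute the rotor radius:
  r = D / 2 = 156 / 2 = 78.0 m
Calculate swept area:
  A = pi * r^2 = pi * 78.0^2
  A = 19113.45 m^2

19113.45


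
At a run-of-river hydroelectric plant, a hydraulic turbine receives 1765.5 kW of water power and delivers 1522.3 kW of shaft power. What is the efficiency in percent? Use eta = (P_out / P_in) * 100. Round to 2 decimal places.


Turbine efficiency = (output power / input power) * 100
eta = (1522.3 / 1765.5) * 100
eta = 86.22%

86.22


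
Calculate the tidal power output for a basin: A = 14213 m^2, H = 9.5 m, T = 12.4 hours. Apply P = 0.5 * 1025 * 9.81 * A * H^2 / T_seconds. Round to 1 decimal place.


Convert period to seconds: T = 12.4 * 3600 = 44640.0 s
H^2 = 9.5^2 = 90.25
P = 0.5 * rho * g * A * H^2 / T
P = 0.5 * 1025 * 9.81 * 14213 * 90.25 / 44640.0
P = 144468.0 W

144468.0


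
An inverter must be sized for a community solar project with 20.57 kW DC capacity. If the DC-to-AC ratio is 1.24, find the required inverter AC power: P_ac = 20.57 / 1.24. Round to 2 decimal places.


The inverter AC capacity is determined by the DC/AC ratio.
Given: P_dc = 20.57 kW, DC/AC ratio = 1.24
P_ac = P_dc / ratio = 20.57 / 1.24
P_ac = 16.59 kW

16.59


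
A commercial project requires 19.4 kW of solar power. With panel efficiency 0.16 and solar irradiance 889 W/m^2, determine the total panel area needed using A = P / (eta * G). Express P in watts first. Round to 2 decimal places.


Convert target power to watts: P = 19.4 * 1000 = 19400.0 W
Compute denominator: eta * G = 0.16 * 889 = 142.24
Required area A = P / (eta * G) = 19400.0 / 142.24
A = 136.39 m^2

136.39


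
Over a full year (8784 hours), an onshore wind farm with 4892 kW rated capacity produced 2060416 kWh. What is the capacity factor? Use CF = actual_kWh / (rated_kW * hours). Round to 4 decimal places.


Capacity factor = actual output / maximum possible output
Maximum possible = rated * hours = 4892 * 8784 = 42971328 kWh
CF = 2060416 / 42971328
CF = 0.0479

0.0479


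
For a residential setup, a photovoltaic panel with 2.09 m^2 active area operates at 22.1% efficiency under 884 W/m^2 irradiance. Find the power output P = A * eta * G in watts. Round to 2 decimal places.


Use the solar power formula P = A * eta * G.
Given: A = 2.09 m^2, eta = 0.221, G = 884 W/m^2
P = 2.09 * 0.221 * 884
P = 408.31 W

408.31


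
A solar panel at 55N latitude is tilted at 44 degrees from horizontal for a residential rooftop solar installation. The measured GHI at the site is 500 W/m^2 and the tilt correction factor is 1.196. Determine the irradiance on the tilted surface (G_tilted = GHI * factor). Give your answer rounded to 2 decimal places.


Identify the given values:
  GHI = 500 W/m^2, tilt correction factor = 1.196
Apply the formula G_tilted = GHI * factor:
  G_tilted = 500 * 1.196
  G_tilted = 598.00 W/m^2

598.00


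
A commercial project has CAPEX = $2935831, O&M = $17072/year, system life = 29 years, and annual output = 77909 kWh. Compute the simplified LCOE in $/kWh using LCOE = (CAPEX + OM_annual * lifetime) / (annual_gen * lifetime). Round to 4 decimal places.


Total cost = CAPEX + OM * lifetime = 2935831 + 17072 * 29 = 2935831 + 495088 = 3430919
Total generation = annual * lifetime = 77909 * 29 = 2259361 kWh
LCOE = 3430919 / 2259361
LCOE = 1.5185 $/kWh

1.5185


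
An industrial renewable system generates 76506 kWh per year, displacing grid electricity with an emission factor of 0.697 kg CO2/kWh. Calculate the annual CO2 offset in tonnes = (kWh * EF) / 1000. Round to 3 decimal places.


CO2 offset in kg = generation * emission_factor
CO2 offset = 76506 * 0.697 = 53324.68 kg
Convert to tonnes:
  CO2 offset = 53324.68 / 1000 = 53.325 tonnes

53.325


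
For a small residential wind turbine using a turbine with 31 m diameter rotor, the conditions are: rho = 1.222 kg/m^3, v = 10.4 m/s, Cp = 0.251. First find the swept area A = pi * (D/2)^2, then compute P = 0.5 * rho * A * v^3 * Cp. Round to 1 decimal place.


Step 1 -- Compute swept area:
  A = pi * (D/2)^2 = pi * (31/2)^2 = 754.77 m^2
Step 2 -- Apply wind power equation:
  P = 0.5 * rho * A * v^3 * Cp
  v^3 = 10.4^3 = 1124.864
  P = 0.5 * 1.222 * 754.77 * 1124.864 * 0.251
  P = 130205.2 W

130205.2


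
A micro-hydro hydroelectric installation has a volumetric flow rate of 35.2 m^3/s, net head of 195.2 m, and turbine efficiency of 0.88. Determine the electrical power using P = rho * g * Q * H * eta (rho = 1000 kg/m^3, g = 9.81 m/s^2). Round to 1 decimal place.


Apply the hydropower formula P = rho * g * Q * H * eta
rho * g = 1000 * 9.81 = 9810.0
P = 9810.0 * 35.2 * 195.2 * 0.88
P = 59316314.1 W

59316314.1


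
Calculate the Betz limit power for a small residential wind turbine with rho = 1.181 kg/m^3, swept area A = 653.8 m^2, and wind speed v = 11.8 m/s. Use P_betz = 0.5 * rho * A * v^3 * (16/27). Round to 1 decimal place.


The Betz coefficient Cp_max = 16/27 = 0.5926
v^3 = 11.8^3 = 1643.032
P_betz = 0.5 * rho * A * v^3 * Cp_max
P_betz = 0.5 * 1.181 * 653.8 * 1643.032 * 0.5926
P_betz = 375895.4 W

375895.4


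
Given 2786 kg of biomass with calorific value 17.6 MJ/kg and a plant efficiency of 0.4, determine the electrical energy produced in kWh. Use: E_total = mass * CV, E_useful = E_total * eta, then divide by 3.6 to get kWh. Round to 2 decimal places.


Total energy = mass * CV = 2786 * 17.6 = 49033.6 MJ
Useful energy = total * eta = 49033.6 * 0.4 = 19613.44 MJ
Convert to kWh: 19613.44 / 3.6
Useful energy = 5448.18 kWh

5448.18


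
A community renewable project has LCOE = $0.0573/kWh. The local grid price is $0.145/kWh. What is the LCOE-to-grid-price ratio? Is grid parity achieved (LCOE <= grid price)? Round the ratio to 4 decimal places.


Compare LCOE to grid price:
  LCOE = $0.0573/kWh, Grid price = $0.145/kWh
  Ratio = LCOE / grid_price = 0.0573 / 0.145 = 0.3952
  Grid parity achieved (ratio <= 1)? yes

0.3952


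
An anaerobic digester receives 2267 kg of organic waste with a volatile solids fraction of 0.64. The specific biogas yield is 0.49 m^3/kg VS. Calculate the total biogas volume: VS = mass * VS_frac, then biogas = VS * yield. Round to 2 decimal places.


Compute volatile solids:
  VS = mass * VS_fraction = 2267 * 0.64 = 1450.88 kg
Calculate biogas volume:
  Biogas = VS * specific_yield = 1450.88 * 0.49
  Biogas = 710.93 m^3

710.93


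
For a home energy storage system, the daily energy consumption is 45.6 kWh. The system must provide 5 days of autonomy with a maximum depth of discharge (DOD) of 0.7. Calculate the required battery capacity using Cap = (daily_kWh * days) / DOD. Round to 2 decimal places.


Total energy needed = daily * days = 45.6 * 5 = 228.0 kWh
Account for depth of discharge:
  Cap = total_energy / DOD = 228.0 / 0.7
  Cap = 325.71 kWh

325.71


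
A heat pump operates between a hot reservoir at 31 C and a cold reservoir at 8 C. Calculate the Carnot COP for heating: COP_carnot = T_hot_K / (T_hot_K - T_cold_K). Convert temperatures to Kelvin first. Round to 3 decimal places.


Convert to Kelvin:
  T_hot = 31 + 273.15 = 304.15 K
  T_cold = 8 + 273.15 = 281.15 K
Apply Carnot COP formula:
  COP = T_hot_K / (T_hot_K - T_cold_K) = 304.15 / 23.0
  COP = 13.224

13.224


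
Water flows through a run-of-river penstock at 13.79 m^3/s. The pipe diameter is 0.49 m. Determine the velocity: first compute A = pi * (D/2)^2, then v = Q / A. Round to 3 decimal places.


Compute pipe cross-sectional area:
  A = pi * (D/2)^2 = pi * (0.49/2)^2 = 0.1886 m^2
Calculate velocity:
  v = Q / A = 13.79 / 0.1886
  v = 73.128 m/s

73.128


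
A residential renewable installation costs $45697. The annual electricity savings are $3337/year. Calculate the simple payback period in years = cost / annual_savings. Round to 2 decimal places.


Simple payback period = initial cost / annual savings
Payback = 45697 / 3337
Payback = 13.69 years

13.69


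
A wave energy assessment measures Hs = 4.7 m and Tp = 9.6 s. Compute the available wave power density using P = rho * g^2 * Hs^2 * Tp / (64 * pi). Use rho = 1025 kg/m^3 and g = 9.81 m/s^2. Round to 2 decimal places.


Apply wave power formula:
  g^2 = 9.81^2 = 96.2361
  Hs^2 = 4.7^2 = 22.09
  Numerator = rho * g^2 * Hs^2 * Tp = 1025 * 96.2361 * 22.09 * 9.6 = 20918417.62
  Denominator = 64 * pi = 201.0619
  P = 20918417.62 / 201.0619 = 104039.67 W/m

104039.67


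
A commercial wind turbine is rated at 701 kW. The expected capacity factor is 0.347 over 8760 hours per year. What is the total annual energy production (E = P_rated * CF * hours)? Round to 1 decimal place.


Annual energy = rated_kW * capacity_factor * hours_per_year
Given: P_rated = 701 kW, CF = 0.347, hours = 8760
E = 701 * 0.347 * 8760
E = 2130843.7 kWh

2130843.7


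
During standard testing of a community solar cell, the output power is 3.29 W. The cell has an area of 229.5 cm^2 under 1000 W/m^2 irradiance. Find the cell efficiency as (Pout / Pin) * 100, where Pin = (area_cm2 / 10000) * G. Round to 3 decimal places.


First compute the input power:
  Pin = area_cm2 / 10000 * G = 229.5 / 10000 * 1000 = 22.95 W
Then compute efficiency:
  Efficiency = (Pout / Pin) * 100 = (3.29 / 22.95) * 100
  Efficiency = 14.336%

14.336


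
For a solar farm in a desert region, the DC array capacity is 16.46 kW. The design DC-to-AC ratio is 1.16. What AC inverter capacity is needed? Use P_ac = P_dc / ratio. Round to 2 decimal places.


The inverter AC capacity is determined by the DC/AC ratio.
Given: P_dc = 16.46 kW, DC/AC ratio = 1.16
P_ac = P_dc / ratio = 16.46 / 1.16
P_ac = 14.19 kW

14.19


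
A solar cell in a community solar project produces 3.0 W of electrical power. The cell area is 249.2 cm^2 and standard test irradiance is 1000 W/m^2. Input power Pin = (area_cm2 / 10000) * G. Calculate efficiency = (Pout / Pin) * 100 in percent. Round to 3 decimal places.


First compute the input power:
  Pin = area_cm2 / 10000 * G = 249.2 / 10000 * 1000 = 24.92 W
Then compute efficiency:
  Efficiency = (Pout / Pin) * 100 = (3.0 / 24.92) * 100
  Efficiency = 12.039%

12.039


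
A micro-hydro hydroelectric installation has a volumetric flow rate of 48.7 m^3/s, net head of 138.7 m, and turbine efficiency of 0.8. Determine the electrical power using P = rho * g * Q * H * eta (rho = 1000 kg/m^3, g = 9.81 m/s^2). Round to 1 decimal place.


Apply the hydropower formula P = rho * g * Q * H * eta
rho * g = 1000 * 9.81 = 9810.0
P = 9810.0 * 48.7 * 138.7 * 0.8
P = 53010807.1 W

53010807.1


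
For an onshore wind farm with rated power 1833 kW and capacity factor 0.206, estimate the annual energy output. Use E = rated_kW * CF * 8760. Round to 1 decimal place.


Annual energy = rated_kW * capacity_factor * hours_per_year
Given: P_rated = 1833 kW, CF = 0.206, hours = 8760
E = 1833 * 0.206 * 8760
E = 3307758.5 kWh

3307758.5


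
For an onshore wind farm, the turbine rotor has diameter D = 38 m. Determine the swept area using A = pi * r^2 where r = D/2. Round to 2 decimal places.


Compute the rotor radius:
  r = D / 2 = 38 / 2 = 19.0 m
Calculate swept area:
  A = pi * r^2 = pi * 19.0^2
  A = 1134.11 m^2

1134.11


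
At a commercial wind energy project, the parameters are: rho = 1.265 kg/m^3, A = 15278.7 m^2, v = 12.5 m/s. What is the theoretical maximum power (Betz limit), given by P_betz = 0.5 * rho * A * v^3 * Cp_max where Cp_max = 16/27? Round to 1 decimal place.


The Betz coefficient Cp_max = 16/27 = 0.5926
v^3 = 12.5^3 = 1953.125
P_betz = 0.5 * rho * A * v^3 * Cp_max
P_betz = 0.5 * 1.265 * 15278.7 * 1953.125 * 0.5926
P_betz = 11184928.0 W

11184928.0


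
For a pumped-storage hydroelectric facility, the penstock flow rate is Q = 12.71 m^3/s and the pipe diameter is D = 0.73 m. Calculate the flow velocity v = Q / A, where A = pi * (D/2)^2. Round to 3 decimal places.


Compute pipe cross-sectional area:
  A = pi * (D/2)^2 = pi * (0.73/2)^2 = 0.4185 m^2
Calculate velocity:
  v = Q / A = 12.71 / 0.4185
  v = 30.368 m/s

30.368


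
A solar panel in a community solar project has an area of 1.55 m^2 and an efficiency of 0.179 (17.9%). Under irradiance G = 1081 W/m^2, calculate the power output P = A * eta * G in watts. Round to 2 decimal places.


Use the solar power formula P = A * eta * G.
Given: A = 1.55 m^2, eta = 0.179, G = 1081 W/m^2
P = 1.55 * 0.179 * 1081
P = 299.92 W

299.92


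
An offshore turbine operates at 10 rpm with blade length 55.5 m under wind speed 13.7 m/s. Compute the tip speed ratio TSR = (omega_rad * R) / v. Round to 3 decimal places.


Convert rotational speed to rad/s:
  omega = 10 * 2 * pi / 60 = 1.0472 rad/s
Compute tip speed:
  v_tip = omega * R = 1.0472 * 55.5 = 58.119 m/s
Tip speed ratio:
  TSR = v_tip / v_wind = 58.119 / 13.7 = 4.242

4.242


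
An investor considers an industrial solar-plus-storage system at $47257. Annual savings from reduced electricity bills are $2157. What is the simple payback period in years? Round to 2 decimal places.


Simple payback period = initial cost / annual savings
Payback = 47257 / 2157
Payback = 21.91 years

21.91


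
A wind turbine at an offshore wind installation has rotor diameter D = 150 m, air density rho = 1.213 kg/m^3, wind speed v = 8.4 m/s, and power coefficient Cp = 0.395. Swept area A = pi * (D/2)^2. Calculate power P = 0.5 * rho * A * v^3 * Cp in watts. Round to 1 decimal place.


Step 1 -- Compute swept area:
  A = pi * (D/2)^2 = pi * (150/2)^2 = 17671.46 m^2
Step 2 -- Apply wind power equation:
  P = 0.5 * rho * A * v^3 * Cp
  v^3 = 8.4^3 = 592.704
  P = 0.5 * 1.213 * 17671.46 * 592.704 * 0.395
  P = 2509216.6 W

2509216.6


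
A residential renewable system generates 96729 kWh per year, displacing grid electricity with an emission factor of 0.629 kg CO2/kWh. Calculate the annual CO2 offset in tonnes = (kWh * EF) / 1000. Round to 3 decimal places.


CO2 offset in kg = generation * emission_factor
CO2 offset = 96729 * 0.629 = 60842.54 kg
Convert to tonnes:
  CO2 offset = 60842.54 / 1000 = 60.843 tonnes

60.843


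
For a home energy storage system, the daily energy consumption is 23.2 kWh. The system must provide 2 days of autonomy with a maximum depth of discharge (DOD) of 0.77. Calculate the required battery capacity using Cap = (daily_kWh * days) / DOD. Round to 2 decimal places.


Total energy needed = daily * days = 23.2 * 2 = 46.4 kWh
Account for depth of discharge:
  Cap = total_energy / DOD = 46.4 / 0.77
  Cap = 60.26 kWh

60.26


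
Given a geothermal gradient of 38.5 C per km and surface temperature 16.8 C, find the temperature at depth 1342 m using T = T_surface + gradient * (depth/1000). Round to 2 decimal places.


Convert depth to km: 1342 / 1000 = 1.342 km
Temperature increase = gradient * depth_km = 38.5 * 1.342 = 51.67 C
Temperature at depth = T_surface + delta_T = 16.8 + 51.67
T = 68.47 C

68.47


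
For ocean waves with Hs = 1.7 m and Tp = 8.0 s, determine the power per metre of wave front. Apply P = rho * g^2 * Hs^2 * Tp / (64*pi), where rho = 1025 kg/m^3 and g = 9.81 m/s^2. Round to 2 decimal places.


Apply wave power formula:
  g^2 = 9.81^2 = 96.2361
  Hs^2 = 1.7^2 = 2.89
  Numerator = rho * g^2 * Hs^2 * Tp = 1025 * 96.2361 * 2.89 * 8.0 = 2280603.1
  Denominator = 64 * pi = 201.0619
  P = 2280603.1 / 201.0619 = 11342.79 W/m

11342.79


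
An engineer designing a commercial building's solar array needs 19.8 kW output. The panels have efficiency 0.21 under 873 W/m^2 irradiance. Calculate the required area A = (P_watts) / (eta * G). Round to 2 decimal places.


Convert target power to watts: P = 19.8 * 1000 = 19800.0 W
Compute denominator: eta * G = 0.21 * 873 = 183.33
Required area A = P / (eta * G) = 19800.0 / 183.33
A = 108.00 m^2

108.00


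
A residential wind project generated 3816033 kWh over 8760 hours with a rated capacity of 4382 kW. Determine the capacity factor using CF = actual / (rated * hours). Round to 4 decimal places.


Capacity factor = actual output / maximum possible output
Maximum possible = rated * hours = 4382 * 8760 = 38386320 kWh
CF = 3816033 / 38386320
CF = 0.0994

0.0994


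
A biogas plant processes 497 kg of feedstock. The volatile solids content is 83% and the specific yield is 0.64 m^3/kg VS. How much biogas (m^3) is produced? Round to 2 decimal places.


Compute volatile solids:
  VS = mass * VS_fraction = 497 * 0.83 = 412.51 kg
Calculate biogas volume:
  Biogas = VS * specific_yield = 412.51 * 0.64
  Biogas = 264.01 m^3

264.01


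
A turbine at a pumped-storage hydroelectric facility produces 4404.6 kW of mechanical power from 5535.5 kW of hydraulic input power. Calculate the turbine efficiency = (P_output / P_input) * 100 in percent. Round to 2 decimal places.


Turbine efficiency = (output power / input power) * 100
eta = (4404.6 / 5535.5) * 100
eta = 79.57%

79.57


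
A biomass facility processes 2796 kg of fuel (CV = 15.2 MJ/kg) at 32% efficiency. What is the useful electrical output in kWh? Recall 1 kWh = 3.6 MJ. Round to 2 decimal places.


Total energy = mass * CV = 2796 * 15.2 = 42499.2 MJ
Useful energy = total * eta = 42499.2 * 0.32 = 13599.74 MJ
Convert to kWh: 13599.74 / 3.6
Useful energy = 3777.71 kWh

3777.71


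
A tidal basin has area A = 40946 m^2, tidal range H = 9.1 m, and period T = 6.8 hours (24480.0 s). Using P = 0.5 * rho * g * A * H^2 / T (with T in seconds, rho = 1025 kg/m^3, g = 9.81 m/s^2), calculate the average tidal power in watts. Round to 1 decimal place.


Convert period to seconds: T = 6.8 * 3600 = 24480.0 s
H^2 = 9.1^2 = 82.81
P = 0.5 * rho * g * A * H^2 / T
P = 0.5 * 1025 * 9.81 * 40946 * 82.81 / 24480.0
P = 696379.1 W

696379.1


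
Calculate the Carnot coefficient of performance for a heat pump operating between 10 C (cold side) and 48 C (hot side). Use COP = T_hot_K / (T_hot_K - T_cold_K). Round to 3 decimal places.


Convert to Kelvin:
  T_hot = 48 + 273.15 = 321.15 K
  T_cold = 10 + 273.15 = 283.15 K
Apply Carnot COP formula:
  COP = T_hot_K / (T_hot_K - T_cold_K) = 321.15 / 38.0
  COP = 8.451

8.451


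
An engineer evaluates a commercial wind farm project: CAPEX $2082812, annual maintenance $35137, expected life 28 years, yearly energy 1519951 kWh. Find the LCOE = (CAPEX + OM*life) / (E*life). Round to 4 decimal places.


Total cost = CAPEX + OM * lifetime = 2082812 + 35137 * 28 = 2082812 + 983836 = 3066648
Total generation = annual * lifetime = 1519951 * 28 = 42558628 kWh
LCOE = 3066648 / 42558628
LCOE = 0.0721 $/kWh

0.0721
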